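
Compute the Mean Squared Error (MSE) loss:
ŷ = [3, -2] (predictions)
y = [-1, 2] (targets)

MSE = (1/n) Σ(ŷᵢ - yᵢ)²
MSE = 16

MSE = (1/2)((3--1)² + (-2-2)²) = (1/2)(16 + 16) = 16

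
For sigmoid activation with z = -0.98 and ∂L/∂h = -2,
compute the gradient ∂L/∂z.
∂L/∂z = -0.3968

σ(-0.98) = 0.2729
σ'(-0.98) = σ(-0.98)(1 - σ(-0.98)) = 0.2729 × 0.7271 = 0.1984
∂L/∂z = ∂L/∂h · σ'(z) = -2 × 0.1984 = -0.3968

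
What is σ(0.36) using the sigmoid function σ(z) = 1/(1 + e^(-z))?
0.589

sigmoid(0.36) = 1/(1 + e^(-0.36)) = 1/(1 + 0.6977) = 0.589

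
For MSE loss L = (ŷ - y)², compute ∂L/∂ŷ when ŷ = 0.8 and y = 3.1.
∂L/∂ŷ = -4.6

∂L/∂ŷ = 2(ŷ - y) = 2(0.8 - 3.1) = 2(-2.3) = -4.6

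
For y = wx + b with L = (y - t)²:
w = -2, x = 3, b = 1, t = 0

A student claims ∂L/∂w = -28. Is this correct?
Incorrect

y = (-2)(3) + 1 = -5
∂L/∂y = 2(y - t) = 2(-5 - 0) = -10
∂y/∂w = x = 3
∂L/∂w = -10 × 3 = -30

Claimed value: -28
Incorrect: The correct gradient is -30.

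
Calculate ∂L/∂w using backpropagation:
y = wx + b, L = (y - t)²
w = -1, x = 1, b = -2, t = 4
∂L/∂w = -14

y = wx + b = (-1)(1) + -2 = -3
∂L/∂y = 2(y - t) = 2(-3 - 4) = -14
∂y/∂w = x = 1
∂L/∂w = ∂L/∂y · ∂y/∂w = -14 × 1 = -14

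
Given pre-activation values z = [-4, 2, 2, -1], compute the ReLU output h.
h = [0, 2, 2, 0]

ReLU applied element-wise: max(0,-4)=0, max(0,2)=2, max(0,2)=2, max(0,-1)=0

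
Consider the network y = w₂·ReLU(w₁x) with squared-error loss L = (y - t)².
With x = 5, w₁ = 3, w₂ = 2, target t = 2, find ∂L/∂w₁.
∂L/∂w₁ = 560

Forward pass:
z = w₁x = 3×5 = 15
h = ReLU(15) = 15
y = w₂h = 2×15 = 30

Backward pass:
∂L/∂y = 2(y - t) = 2(30 - 2) = 56
∂y/∂h = w₂ = 2
∂h/∂z = 1 (ReLU derivative)
∂z/∂w₁ = x = 5

∂L/∂w₁ = 56 × 2 × 1 × 5 = 560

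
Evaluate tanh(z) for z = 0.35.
0.3364

tanh(0.35) = (e^(0.35) - e^(-0.35))/(e^(0.35) + e^(-0.35)) = 0.3364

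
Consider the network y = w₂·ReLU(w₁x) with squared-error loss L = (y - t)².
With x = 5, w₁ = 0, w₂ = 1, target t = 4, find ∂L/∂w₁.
∂L/∂w₁ = 0

Forward pass:
z = w₁x = 0×5 = 0
h = ReLU(0) = 0
y = w₂h = 1×0 = 0

Backward pass:
∂L/∂y = 2(y - t) = 2(0 - 4) = -8
∂y/∂h = w₂ = 1
∂h/∂z = 0 (ReLU derivative)
∂z/∂w₁ = x = 5

∂L/∂w₁ = -8 × 1 × 0 × 5 = 0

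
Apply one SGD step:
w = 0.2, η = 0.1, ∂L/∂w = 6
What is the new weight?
w_new = -0.4

w_new = w - η·∂L/∂w = 0.2 - 0.1×(6) = 0.2 - (0.6) = -0.4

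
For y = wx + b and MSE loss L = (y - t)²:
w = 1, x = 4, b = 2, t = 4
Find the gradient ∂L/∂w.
∂L/∂w = 16

y = wx + b = (1)(4) + 2 = 6
∂L/∂y = 2(y - t) = 2(6 - 4) = 4
∂y/∂w = x = 4
∂L/∂w = ∂L/∂y · ∂y/∂w = 4 × 4 = 16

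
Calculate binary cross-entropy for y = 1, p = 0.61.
L = 0.4943

L = -1·log(0.61) - 0·log(0.39) = -log(0.61) = 0.4943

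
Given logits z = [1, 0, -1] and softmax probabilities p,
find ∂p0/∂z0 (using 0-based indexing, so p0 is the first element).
∂p0/∂z0 = 0.2227

p = softmax(z) = [0.6652, 0.2447, 0.09003]
p0 = 0.6652

∂p0/∂z0 = p0(1 - p0) = 0.6652 × (1 - 0.6652) = 0.2227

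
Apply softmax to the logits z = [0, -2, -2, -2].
p = [0.7112, 0.0963, 0.0963, 0.0963]

exp(z) = [1, 0.1353, 0.1353, 0.1353]
Sum = 1.406
p = [0.7112, 0.0963, 0.0963, 0.0963]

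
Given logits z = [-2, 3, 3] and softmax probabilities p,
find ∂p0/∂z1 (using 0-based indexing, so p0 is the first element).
∂p0/∂z1 = -0.001673

p = softmax(z) = [0.003358, 0.4983, 0.4983]
p0 = 0.003358, p1 = 0.4983

∂p0/∂z1 = -p0 × p1 = -0.003358 × 0.4983 = -0.001673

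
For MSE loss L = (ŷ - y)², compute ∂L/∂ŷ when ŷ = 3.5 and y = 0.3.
∂L/∂ŷ = 6.4

∂L/∂ŷ = 2(ŷ - y) = 2(3.5 - 0.3) = 2(3.2) = 6.4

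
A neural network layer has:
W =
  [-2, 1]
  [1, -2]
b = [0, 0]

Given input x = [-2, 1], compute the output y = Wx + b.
y = [5, -4]

Wx = [-2×-2 + 1×1, 1×-2 + -2×1]
   = [5, -4]
y = Wx + b = [5 + 0, -4 + 0] = [5, -4]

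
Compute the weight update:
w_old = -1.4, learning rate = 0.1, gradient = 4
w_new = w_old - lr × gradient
w_new = -1.8

w_new = w - η·∂L/∂w = -1.4 - 0.1×(4) = -1.4 - (0.4) = -1.8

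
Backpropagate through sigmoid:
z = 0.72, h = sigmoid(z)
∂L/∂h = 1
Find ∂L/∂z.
∂L/∂z = 0.2202

σ(0.72) = 0.6726
σ'(0.72) = σ(0.72)(1 - σ(0.72)) = 0.6726 × 0.3274 = 0.2202
∂L/∂z = ∂L/∂h · σ'(z) = 1 × 0.2202 = 0.2202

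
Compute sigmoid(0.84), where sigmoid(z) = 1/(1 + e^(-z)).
0.6985

sigmoid(0.84) = 1/(1 + e^(-0.84)) = 1/(1 + 0.4317) = 0.6985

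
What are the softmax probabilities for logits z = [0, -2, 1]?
p = [0.2595, 0.0351, 0.7054]

exp(z) = [1, 0.1353, 2.718]
Sum = 3.854
p = [0.2595, 0.0351, 0.7054]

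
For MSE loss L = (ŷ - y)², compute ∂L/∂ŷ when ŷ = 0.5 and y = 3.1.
∂L/∂ŷ = -5.2

∂L/∂ŷ = 2(ŷ - y) = 2(0.5 - 3.1) = 2(-2.6) = -5.2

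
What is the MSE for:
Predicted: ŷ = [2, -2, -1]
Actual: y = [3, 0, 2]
MSE = 4.667

MSE = (1/3)((2-3)² + (-2-0)² + (-1-2)²) = (1/3)(1 + 4 + 9) = 4.667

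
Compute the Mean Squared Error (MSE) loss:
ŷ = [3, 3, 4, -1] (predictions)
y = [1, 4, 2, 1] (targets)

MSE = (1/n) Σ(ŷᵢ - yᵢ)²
MSE = 3.25

MSE = (1/4)((3-1)² + (3-4)² + (4-2)² + (-1-1)²) = (1/4)(4 + 1 + 4 + 4) = 3.25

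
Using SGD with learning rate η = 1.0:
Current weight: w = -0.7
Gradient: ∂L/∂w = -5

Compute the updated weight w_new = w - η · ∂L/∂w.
w_new = 4.3

w_new = w - η·∂L/∂w = -0.7 - 1.0×(-5) = -0.7 - (-5) = 4.3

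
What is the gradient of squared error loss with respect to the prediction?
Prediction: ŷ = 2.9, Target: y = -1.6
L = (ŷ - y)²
∂L/∂ŷ = 9.0

∂L/∂ŷ = 2(ŷ - y) = 2(2.9 - -1.6) = 2(4.5) = 9.0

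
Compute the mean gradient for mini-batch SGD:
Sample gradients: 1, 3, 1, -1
Average gradient = 1

Average = (1/4)(1 + 3 + 1 + -1) = 4/4 = 1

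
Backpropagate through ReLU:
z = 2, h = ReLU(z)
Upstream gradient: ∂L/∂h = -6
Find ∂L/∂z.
∂L/∂z = -6

h = ReLU(2) = 2
Since z > 0: ∂h/∂z = 1
∂L/∂z = ∂L/∂h · ∂h/∂z = -6 × 1 = -6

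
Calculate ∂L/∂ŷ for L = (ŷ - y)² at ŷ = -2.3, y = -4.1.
∂L/∂ŷ = 3.6

∂L/∂ŷ = 2(ŷ - y) = 2(-2.3 - -4.1) = 2(1.8) = 3.6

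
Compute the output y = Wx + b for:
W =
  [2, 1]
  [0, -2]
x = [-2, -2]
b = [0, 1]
y = [-6, 5]

Wx = [2×-2 + 1×-2, 0×-2 + -2×-2]
   = [-6, 4]
y = Wx + b = [-6 + 0, 4 + 1] = [-6, 5]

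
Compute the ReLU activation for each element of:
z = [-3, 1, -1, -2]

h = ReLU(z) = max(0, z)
h = [0, 1, 0, 0]

ReLU applied element-wise: max(0,-3)=0, max(0,1)=1, max(0,-1)=0, max(0,-2)=0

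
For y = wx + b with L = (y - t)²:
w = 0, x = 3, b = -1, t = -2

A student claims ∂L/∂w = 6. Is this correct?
Correct

y = (0)(3) + -1 = -1
∂L/∂y = 2(y - t) = 2(-1 - -2) = 2
∂y/∂w = x = 3
∂L/∂w = 2 × 3 = 6

Claimed value: 6
Correct: The correct gradient is 6.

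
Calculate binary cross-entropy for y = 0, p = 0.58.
L = 0.8675

L = -0·log(0.58) - 1·log(0.42) = -log(0.42) = 0.8675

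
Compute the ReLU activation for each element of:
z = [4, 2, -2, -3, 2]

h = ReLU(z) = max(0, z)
h = [4, 2, 0, 0, 2]

ReLU applied element-wise: max(0,4)=4, max(0,2)=2, max(0,-2)=0, max(0,-3)=0, max(0,2)=2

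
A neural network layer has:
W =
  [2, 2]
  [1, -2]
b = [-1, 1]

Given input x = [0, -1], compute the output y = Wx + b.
y = [-3, 3]

Wx = [2×0 + 2×-1, 1×0 + -2×-1]
   = [-2, 2]
y = Wx + b = [-2 + -1, 2 + 1] = [-3, 3]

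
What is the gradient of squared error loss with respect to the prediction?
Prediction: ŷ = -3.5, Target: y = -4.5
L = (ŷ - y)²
∂L/∂ŷ = 2.0

∂L/∂ŷ = 2(ŷ - y) = 2(-3.5 - -4.5) = 2(1.0) = 2.0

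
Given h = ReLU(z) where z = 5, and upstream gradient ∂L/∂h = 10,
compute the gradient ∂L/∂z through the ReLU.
∂L/∂z = 10

h = ReLU(5) = 5
Since z > 0: ∂h/∂z = 1
∂L/∂z = ∂L/∂h · ∂h/∂z = 10 × 1 = 10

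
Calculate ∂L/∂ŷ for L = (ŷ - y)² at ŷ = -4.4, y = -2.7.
∂L/∂ŷ = -3.4

∂L/∂ŷ = 2(ŷ - y) = 2(-4.4 - -2.7) = 2(-1.7) = -3.4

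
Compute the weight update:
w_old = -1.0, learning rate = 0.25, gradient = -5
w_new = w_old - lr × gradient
w_new = 0.25

w_new = w - η·∂L/∂w = -1.0 - 0.25×(-5) = -1.0 - (-1.25) = 0.25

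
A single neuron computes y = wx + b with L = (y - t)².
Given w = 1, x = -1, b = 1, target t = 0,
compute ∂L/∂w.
∂L/∂w = 0

y = wx + b = (1)(-1) + 1 = 0
∂L/∂y = 2(y - t) = 2(0 - 0) = 0
∂y/∂w = x = -1
∂L/∂w = ∂L/∂y · ∂y/∂w = 0 × -1 = 0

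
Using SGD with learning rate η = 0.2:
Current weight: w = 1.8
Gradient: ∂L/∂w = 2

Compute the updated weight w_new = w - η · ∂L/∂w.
w_new = 1.4

w_new = w - η·∂L/∂w = 1.8 - 0.2×(2) = 1.8 - (0.4) = 1.4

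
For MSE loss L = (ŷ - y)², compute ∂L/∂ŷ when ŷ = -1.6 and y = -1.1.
∂L/∂ŷ = -1.0

∂L/∂ŷ = 2(ŷ - y) = 2(-1.6 - -1.1) = 2(-0.5) = -1.0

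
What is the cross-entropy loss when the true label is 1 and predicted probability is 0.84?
L = 0.1744

L = -1·log(0.84) - 0·log(0.16) = -log(0.84) = 0.1744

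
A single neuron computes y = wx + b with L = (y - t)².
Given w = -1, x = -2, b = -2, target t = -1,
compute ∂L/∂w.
∂L/∂w = -4

y = wx + b = (-1)(-2) + -2 = 0
∂L/∂y = 2(y - t) = 2(0 - -1) = 2
∂y/∂w = x = -2
∂L/∂w = ∂L/∂y · ∂y/∂w = 2 × -2 = -4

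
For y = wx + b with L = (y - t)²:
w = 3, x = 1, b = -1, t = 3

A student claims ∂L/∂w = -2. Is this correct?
Correct

y = (3)(1) + -1 = 2
∂L/∂y = 2(y - t) = 2(2 - 3) = -2
∂y/∂w = x = 1
∂L/∂w = -2 × 1 = -2

Claimed value: -2
Correct: The correct gradient is -2.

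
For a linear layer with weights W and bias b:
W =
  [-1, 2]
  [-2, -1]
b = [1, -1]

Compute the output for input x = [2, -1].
y = [-3, -4]

Wx = [-1×2 + 2×-1, -2×2 + -1×-1]
   = [-4, -3]
y = Wx + b = [-4 + 1, -3 + -1] = [-3, -4]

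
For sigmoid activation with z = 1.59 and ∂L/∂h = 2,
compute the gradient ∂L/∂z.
∂L/∂z = 0.2814

σ(1.59) = 0.8306
σ'(1.59) = σ(1.59)(1 - σ(1.59)) = 0.8306 × 0.1694 = 0.1407
∂L/∂z = ∂L/∂h · σ'(z) = 2 × 0.1407 = 0.2814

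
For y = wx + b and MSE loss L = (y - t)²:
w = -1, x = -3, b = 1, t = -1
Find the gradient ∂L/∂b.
∂L/∂b = 10

y = wx + b = (-1)(-3) + 1 = 4
∂L/∂y = 2(y - t) = 2(4 - -1) = 10
∂y/∂b = 1
∂L/∂b = ∂L/∂y · ∂y/∂b = 10 × 1 = 10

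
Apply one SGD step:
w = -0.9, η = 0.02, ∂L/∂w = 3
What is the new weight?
w_new = -0.96

w_new = w - η·∂L/∂w = -0.9 - 0.02×(3) = -0.9 - (0.06) = -0.96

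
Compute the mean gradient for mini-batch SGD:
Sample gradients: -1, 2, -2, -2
Average gradient = -0.75

Average = (1/4)(-1 + 2 + -2 + -2) = -3/4 = -0.75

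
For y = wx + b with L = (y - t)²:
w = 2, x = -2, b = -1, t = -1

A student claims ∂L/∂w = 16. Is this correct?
Correct

y = (2)(-2) + -1 = -5
∂L/∂y = 2(y - t) = 2(-5 - -1) = -8
∂y/∂w = x = -2
∂L/∂w = -8 × -2 = 16

Claimed value: 16
Correct: The correct gradient is 16.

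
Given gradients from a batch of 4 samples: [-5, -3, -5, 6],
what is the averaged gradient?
Average gradient = -1.75

Average = (1/4)(-5 + -3 + -5 + 6) = -7/4 = -1.75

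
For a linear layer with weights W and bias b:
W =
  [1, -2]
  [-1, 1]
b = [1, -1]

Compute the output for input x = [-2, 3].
y = [-7, 4]

Wx = [1×-2 + -2×3, -1×-2 + 1×3]
   = [-8, 5]
y = Wx + b = [-8 + 1, 5 + -1] = [-7, 4]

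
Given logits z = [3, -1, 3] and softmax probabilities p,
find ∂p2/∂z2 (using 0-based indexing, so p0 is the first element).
∂p2/∂z2 = 0.25

p = softmax(z) = [0.4955, 0.009075, 0.4955]
p2 = 0.4955

∂p2/∂z2 = p2(1 - p2) = 0.4955 × (1 - 0.4955) = 0.25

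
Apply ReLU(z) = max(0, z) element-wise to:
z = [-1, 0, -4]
h = [0, 0, 0]

ReLU applied element-wise: max(0,-1)=0, max(0,0)=0, max(0,-4)=0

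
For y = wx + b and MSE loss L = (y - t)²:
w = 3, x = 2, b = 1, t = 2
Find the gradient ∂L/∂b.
∂L/∂b = 10

y = wx + b = (3)(2) + 1 = 7
∂L/∂y = 2(y - t) = 2(7 - 2) = 10
∂y/∂b = 1
∂L/∂b = ∂L/∂y · ∂y/∂b = 10 × 1 = 10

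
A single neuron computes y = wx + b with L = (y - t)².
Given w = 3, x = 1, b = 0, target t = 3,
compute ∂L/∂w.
∂L/∂w = 0

y = wx + b = (3)(1) + 0 = 3
∂L/∂y = 2(y - t) = 2(3 - 3) = 0
∂y/∂w = x = 1
∂L/∂w = ∂L/∂y · ∂y/∂w = 0 × 1 = 0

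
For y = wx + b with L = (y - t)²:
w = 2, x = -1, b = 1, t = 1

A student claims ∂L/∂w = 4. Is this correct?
Correct

y = (2)(-1) + 1 = -1
∂L/∂y = 2(y - t) = 2(-1 - 1) = -4
∂y/∂w = x = -1
∂L/∂w = -4 × -1 = 4

Claimed value: 4
Correct: The correct gradient is 4.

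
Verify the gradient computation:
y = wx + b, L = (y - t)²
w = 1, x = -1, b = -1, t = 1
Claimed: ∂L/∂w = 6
Correct

y = (1)(-1) + -1 = -2
∂L/∂y = 2(y - t) = 2(-2 - 1) = -6
∂y/∂w = x = -1
∂L/∂w = -6 × -1 = 6

Claimed value: 6
Correct: The correct gradient is 6.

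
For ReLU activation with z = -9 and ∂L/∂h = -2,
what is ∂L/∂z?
∂L/∂z = 0

h = ReLU(-9) = 0
Since z < 0: ∂h/∂z = 0
∂L/∂z = ∂L/∂h · ∂h/∂z = -2 × 0 = 0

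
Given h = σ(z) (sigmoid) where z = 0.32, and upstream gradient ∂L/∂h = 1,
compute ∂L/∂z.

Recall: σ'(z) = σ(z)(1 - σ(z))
∂L/∂z = 0.2437

σ(0.32) = 0.5793
σ'(0.32) = σ(0.32)(1 - σ(0.32)) = 0.5793 × 0.4207 = 0.2437
∂L/∂z = ∂L/∂h · σ'(z) = 1 × 0.2437 = 0.2437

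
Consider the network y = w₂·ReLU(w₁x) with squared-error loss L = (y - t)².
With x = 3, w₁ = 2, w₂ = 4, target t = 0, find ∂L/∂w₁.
∂L/∂w₁ = 576

Forward pass:
z = w₁x = 2×3 = 6
h = ReLU(6) = 6
y = w₂h = 4×6 = 24

Backward pass:
∂L/∂y = 2(y - t) = 2(24 - 0) = 48
∂y/∂h = w₂ = 4
∂h/∂z = 1 (ReLU derivative)
∂z/∂w₁ = x = 3

∂L/∂w₁ = 48 × 4 × 1 × 3 = 576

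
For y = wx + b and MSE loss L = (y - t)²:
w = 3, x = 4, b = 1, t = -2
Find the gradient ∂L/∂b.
∂L/∂b = 30

y = wx + b = (3)(4) + 1 = 13
∂L/∂y = 2(y - t) = 2(13 - -2) = 30
∂y/∂b = 1
∂L/∂b = ∂L/∂y · ∂y/∂b = 30 × 1 = 30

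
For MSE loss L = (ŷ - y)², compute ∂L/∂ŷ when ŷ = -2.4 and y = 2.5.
∂L/∂ŷ = -9.8

∂L/∂ŷ = 2(ŷ - y) = 2(-2.4 - 2.5) = 2(-4.9) = -9.8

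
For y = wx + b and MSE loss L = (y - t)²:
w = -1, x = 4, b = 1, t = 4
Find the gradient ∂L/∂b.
∂L/∂b = -14

y = wx + b = (-1)(4) + 1 = -3
∂L/∂y = 2(y - t) = 2(-3 - 4) = -14
∂y/∂b = 1
∂L/∂b = ∂L/∂y · ∂y/∂b = -14 × 1 = -14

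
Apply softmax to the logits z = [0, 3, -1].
p = [0.0466, 0.9362, 0.0171]

exp(z) = [1, 20.09, 0.3679]
Sum = 21.45
p = [0.0466, 0.9362, 0.0171]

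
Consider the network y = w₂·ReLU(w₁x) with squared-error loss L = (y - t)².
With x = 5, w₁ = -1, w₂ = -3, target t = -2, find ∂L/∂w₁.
∂L/∂w₁ = 0

Forward pass:
z = w₁x = -1×5 = -5
h = ReLU(-5) = 0
y = w₂h = -3×0 = 0

Backward pass:
∂L/∂y = 2(y - t) = 2(0 - -2) = 4
∂y/∂h = w₂ = -3
∂h/∂z = 0 (ReLU derivative)
∂z/∂w₁ = x = 5

∂L/∂w₁ = 4 × -3 × 0 × 5 = 0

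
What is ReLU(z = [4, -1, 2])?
h = [4, 0, 2]

ReLU applied element-wise: max(0,4)=4, max(0,-1)=0, max(0,2)=2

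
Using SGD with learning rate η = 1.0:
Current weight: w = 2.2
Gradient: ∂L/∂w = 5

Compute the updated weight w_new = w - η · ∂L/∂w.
w_new = -2.8

w_new = w - η·∂L/∂w = 2.2 - 1.0×(5) = 2.2 - (5) = -2.8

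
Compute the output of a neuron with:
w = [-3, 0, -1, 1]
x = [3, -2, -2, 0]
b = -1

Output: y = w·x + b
y = -8

y = (-3)(3) + (0)(-2) + (-1)(-2) + (1)(0) + -1 = -8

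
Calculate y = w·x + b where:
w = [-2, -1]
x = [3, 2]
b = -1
y = -9

y = (-2)(3) + (-1)(2) + -1 = -9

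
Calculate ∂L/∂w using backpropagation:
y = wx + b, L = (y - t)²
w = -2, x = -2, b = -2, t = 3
∂L/∂w = 4

y = wx + b = (-2)(-2) + -2 = 2
∂L/∂y = 2(y - t) = 2(2 - 3) = -2
∂y/∂w = x = -2
∂L/∂w = ∂L/∂y · ∂y/∂w = -2 × -2 = 4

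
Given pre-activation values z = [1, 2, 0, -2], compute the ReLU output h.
h = [1, 2, 0, 0]

ReLU applied element-wise: max(0,1)=1, max(0,2)=2, max(0,0)=0, max(0,-2)=0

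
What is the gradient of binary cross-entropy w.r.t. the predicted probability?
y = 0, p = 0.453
∂L/∂p = 1.828

∂L/∂p = -y/p + (1-y)/(1-p) = 0 + 1/0.547 = 1.828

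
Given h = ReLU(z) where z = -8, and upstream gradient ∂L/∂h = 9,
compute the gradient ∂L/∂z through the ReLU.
∂L/∂z = 0

h = ReLU(-8) = 0
Since z < 0: ∂h/∂z = 0
∂L/∂z = ∂L/∂h · ∂h/∂z = 9 × 0 = 0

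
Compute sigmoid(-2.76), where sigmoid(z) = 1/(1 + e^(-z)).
0.05952

sigmoid(-2.76) = 1/(1 + e^(2.76)) = 1/(1 + 15.8) = 0.05952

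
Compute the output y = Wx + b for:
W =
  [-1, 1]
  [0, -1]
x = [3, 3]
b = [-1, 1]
y = [-1, -2]

Wx = [-1×3 + 1×3, 0×3 + -1×3]
   = [0, -3]
y = Wx + b = [0 + -1, -3 + 1] = [-1, -2]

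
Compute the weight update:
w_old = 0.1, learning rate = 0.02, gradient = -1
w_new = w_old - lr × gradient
w_new = 0.12

w_new = w - η·∂L/∂w = 0.1 - 0.02×(-1) = 0.1 - (-0.02) = 0.12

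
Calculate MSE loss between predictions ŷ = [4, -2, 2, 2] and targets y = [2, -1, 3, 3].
MSE = 1.75

MSE = (1/4)((4-2)² + (-2--1)² + (2-3)² + (2-3)²) = (1/4)(4 + 1 + 1 + 1) = 1.75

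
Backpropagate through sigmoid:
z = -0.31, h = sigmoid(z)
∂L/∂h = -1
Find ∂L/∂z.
∂L/∂z = -0.2441

σ(-0.31) = 0.4231
σ'(-0.31) = σ(-0.31)(1 - σ(-0.31)) = 0.4231 × 0.5769 = 0.2441
∂L/∂z = ∂L/∂h · σ'(z) = -1 × 0.2441 = -0.2441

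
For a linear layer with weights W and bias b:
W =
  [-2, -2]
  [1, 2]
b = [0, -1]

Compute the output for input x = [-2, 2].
y = [0, 1]

Wx = [-2×-2 + -2×2, 1×-2 + 2×2]
   = [0, 2]
y = Wx + b = [0 + 0, 2 + -1] = [0, 1]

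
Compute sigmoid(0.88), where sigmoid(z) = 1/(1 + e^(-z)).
0.7068

sigmoid(0.88) = 1/(1 + e^(-0.88)) = 1/(1 + 0.4148) = 0.7068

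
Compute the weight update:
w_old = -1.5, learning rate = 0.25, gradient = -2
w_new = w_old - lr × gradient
w_new = -1

w_new = w - η·∂L/∂w = -1.5 - 0.25×(-2) = -1.5 - (-0.5) = -1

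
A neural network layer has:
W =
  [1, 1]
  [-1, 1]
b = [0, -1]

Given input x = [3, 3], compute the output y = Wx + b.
y = [6, -1]

Wx = [1×3 + 1×3, -1×3 + 1×3]
   = [6, 0]
y = Wx + b = [6 + 0, 0 + -1] = [6, -1]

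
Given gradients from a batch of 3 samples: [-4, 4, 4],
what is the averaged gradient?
Average gradient = 1.333

Average = (1/3)(-4 + 4 + 4) = 4/3 = 1.333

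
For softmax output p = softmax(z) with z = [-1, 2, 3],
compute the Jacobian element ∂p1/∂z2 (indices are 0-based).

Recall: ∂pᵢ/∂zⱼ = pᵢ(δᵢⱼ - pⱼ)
∂p1/∂z2 = -0.1915

p = softmax(z) = [0.01321, 0.2654, 0.7214]
p1 = 0.2654, p2 = 0.7214

∂p1/∂z2 = -p1 × p2 = -0.2654 × 0.7214 = -0.1915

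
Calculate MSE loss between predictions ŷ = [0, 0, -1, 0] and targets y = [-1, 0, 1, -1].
MSE = 1.5

MSE = (1/4)((0--1)² + (0-0)² + (-1-1)² + (0--1)²) = (1/4)(1 + 0 + 4 + 1) = 1.5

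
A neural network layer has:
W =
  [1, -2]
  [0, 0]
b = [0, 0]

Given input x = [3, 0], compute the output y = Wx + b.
y = [3, 0]

Wx = [1×3 + -2×0, 0×3 + 0×0]
   = [3, 0]
y = Wx + b = [3 + 0, 0 + 0] = [3, 0]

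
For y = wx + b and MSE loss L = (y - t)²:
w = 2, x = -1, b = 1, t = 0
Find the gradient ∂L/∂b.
∂L/∂b = -2

y = wx + b = (2)(-1) + 1 = -1
∂L/∂y = 2(y - t) = 2(-1 - 0) = -2
∂y/∂b = 1
∂L/∂b = ∂L/∂y · ∂y/∂b = -2 × 1 = -2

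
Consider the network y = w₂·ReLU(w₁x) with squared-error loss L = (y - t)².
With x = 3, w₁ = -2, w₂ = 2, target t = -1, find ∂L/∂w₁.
∂L/∂w₁ = 0

Forward pass:
z = w₁x = -2×3 = -6
h = ReLU(-6) = 0
y = w₂h = 2×0 = 0

Backward pass:
∂L/∂y = 2(y - t) = 2(0 - -1) = 2
∂y/∂h = w₂ = 2
∂h/∂z = 0 (ReLU derivative)
∂z/∂w₁ = x = 3

∂L/∂w₁ = 2 × 2 × 0 × 3 = 0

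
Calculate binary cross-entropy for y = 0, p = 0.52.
L = 0.734

L = -0·log(0.52) - 1·log(0.48) = -log(0.48) = 0.734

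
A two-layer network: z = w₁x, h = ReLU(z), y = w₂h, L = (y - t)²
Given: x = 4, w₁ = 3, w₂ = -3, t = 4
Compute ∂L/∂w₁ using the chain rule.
∂L/∂w₁ = 960

Forward pass:
z = w₁x = 3×4 = 12
h = ReLU(12) = 12
y = w₂h = -3×12 = -36

Backward pass:
∂L/∂y = 2(y - t) = 2(-36 - 4) = -80
∂y/∂h = w₂ = -3
∂h/∂z = 1 (ReLU derivative)
∂z/∂w₁ = x = 4

∂L/∂w₁ = -80 × -3 × 1 × 4 = 960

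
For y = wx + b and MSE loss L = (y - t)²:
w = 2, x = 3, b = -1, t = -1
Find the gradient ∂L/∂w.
∂L/∂w = 36

y = wx + b = (2)(3) + -1 = 5
∂L/∂y = 2(y - t) = 2(5 - -1) = 12
∂y/∂w = x = 3
∂L/∂w = ∂L/∂y · ∂y/∂w = 12 × 3 = 36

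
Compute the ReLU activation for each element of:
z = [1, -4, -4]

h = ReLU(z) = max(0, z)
h = [1, 0, 0]

ReLU applied element-wise: max(0,1)=1, max(0,-4)=0, max(0,-4)=0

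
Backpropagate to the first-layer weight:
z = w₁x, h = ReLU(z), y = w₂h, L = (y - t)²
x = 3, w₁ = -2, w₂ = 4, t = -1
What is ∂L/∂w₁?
∂L/∂w₁ = 0

Forward pass:
z = w₁x = -2×3 = -6
h = ReLU(-6) = 0
y = w₂h = 4×0 = 0

Backward pass:
∂L/∂y = 2(y - t) = 2(0 - -1) = 2
∂y/∂h = w₂ = 4
∂h/∂z = 0 (ReLU derivative)
∂z/∂w₁ = x = 3

∂L/∂w₁ = 2 × 4 × 0 × 3 = 0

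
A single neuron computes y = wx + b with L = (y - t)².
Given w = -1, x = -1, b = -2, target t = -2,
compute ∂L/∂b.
∂L/∂b = 2

y = wx + b = (-1)(-1) + -2 = -1
∂L/∂y = 2(y - t) = 2(-1 - -2) = 2
∂y/∂b = 1
∂L/∂b = ∂L/∂y · ∂y/∂b = 2 × 1 = 2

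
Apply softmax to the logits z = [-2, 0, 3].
p = [0.0064, 0.0471, 0.9465]

exp(z) = [0.1353, 1, 20.09]
Sum = 21.22
p = [0.0064, 0.0471, 0.9465]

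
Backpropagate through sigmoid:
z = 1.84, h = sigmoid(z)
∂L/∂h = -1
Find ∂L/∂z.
∂L/∂z = -0.1183

σ(1.84) = 0.8629
σ'(1.84) = σ(1.84)(1 - σ(1.84)) = 0.8629 × 0.1371 = 0.1183
∂L/∂z = ∂L/∂h · σ'(z) = -1 × 0.1183 = -0.1183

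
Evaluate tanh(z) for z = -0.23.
-0.226

tanh(-0.23) = (e^(-0.23) - e^(0.23))/(e^(-0.23) + e^(0.23)) = -0.226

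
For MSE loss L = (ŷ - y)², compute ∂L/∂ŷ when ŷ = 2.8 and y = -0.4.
∂L/∂ŷ = 6.4

∂L/∂ŷ = 2(ŷ - y) = 2(2.8 - -0.4) = 2(3.2) = 6.4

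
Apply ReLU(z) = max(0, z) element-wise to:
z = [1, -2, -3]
h = [1, 0, 0]

ReLU applied element-wise: max(0,1)=1, max(0,-2)=0, max(0,-3)=0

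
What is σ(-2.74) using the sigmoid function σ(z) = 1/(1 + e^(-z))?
0.06065

sigmoid(-2.74) = 1/(1 + e^(2.74)) = 1/(1 + 15.49) = 0.06065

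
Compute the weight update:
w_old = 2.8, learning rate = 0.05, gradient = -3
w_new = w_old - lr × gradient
w_new = 2.95

w_new = w - η·∂L/∂w = 2.8 - 0.05×(-3) = 2.8 - (-0.15) = 2.95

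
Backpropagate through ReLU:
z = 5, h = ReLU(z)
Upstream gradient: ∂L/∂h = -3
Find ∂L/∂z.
∂L/∂z = -3

h = ReLU(5) = 5
Since z > 0: ∂h/∂z = 1
∂L/∂z = ∂L/∂h · ∂h/∂z = -3 × 1 = -3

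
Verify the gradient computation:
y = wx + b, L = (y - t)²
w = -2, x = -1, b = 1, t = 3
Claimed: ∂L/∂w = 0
Correct

y = (-2)(-1) + 1 = 3
∂L/∂y = 2(y - t) = 2(3 - 3) = 0
∂y/∂w = x = -1
∂L/∂w = 0 × -1 = 0

Claimed value: 0
Correct: The correct gradient is 0.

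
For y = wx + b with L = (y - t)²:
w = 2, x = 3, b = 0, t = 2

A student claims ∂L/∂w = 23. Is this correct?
Incorrect

y = (2)(3) + 0 = 6
∂L/∂y = 2(y - t) = 2(6 - 2) = 8
∂y/∂w = x = 3
∂L/∂w = 8 × 3 = 24

Claimed value: 23
Incorrect: The correct gradient is 24.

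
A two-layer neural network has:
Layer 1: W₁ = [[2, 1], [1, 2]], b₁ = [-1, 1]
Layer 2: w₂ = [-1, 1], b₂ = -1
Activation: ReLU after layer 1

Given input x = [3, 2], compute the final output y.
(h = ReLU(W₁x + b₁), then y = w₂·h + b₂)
y = 0

Layer 1 pre-activation: z₁ = [7, 8]
After ReLU: h = [7, 8]
Layer 2 output: y = -1×7 + 1×8 + -1 = 0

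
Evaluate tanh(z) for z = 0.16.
0.1586

tanh(0.16) = (e^(0.16) - e^(-0.16))/(e^(0.16) + e^(-0.16)) = 0.1586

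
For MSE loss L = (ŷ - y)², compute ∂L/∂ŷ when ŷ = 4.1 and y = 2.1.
∂L/∂ŷ = 4.0

∂L/∂ŷ = 2(ŷ - y) = 2(4.1 - 2.1) = 2(2.0) = 4.0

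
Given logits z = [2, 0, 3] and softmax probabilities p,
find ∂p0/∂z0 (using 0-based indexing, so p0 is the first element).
∂p0/∂z0 = 0.1922

p = softmax(z) = [0.2595, 0.03512, 0.7054]
p0 = 0.2595

∂p0/∂z0 = p0(1 - p0) = 0.2595 × (1 - 0.2595) = 0.1922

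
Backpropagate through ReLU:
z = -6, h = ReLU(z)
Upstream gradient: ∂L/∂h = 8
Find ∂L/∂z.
∂L/∂z = 0

h = ReLU(-6) = 0
Since z < 0: ∂h/∂z = 0
∂L/∂z = ∂L/∂h · ∂h/∂z = 8 × 0 = 0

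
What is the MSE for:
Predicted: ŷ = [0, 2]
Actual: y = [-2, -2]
MSE = 10

MSE = (1/2)((0--2)² + (2--2)²) = (1/2)(4 + 16) = 10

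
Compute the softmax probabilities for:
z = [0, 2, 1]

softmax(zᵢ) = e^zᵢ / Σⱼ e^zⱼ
p = [0.09, 0.6652, 0.2447]

exp(z) = [1, 7.389, 2.718]
Sum = 11.11
p = [0.09, 0.6652, 0.2447]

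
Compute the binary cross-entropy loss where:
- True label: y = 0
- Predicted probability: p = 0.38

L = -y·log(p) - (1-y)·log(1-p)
L = 0.478

L = -0·log(0.38) - 1·log(0.62) = -log(0.62) = 0.478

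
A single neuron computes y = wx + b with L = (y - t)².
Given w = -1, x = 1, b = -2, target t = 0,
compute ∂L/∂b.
∂L/∂b = -6

y = wx + b = (-1)(1) + -2 = -3
∂L/∂y = 2(y - t) = 2(-3 - 0) = -6
∂y/∂b = 1
∂L/∂b = ∂L/∂y · ∂y/∂b = -6 × 1 = -6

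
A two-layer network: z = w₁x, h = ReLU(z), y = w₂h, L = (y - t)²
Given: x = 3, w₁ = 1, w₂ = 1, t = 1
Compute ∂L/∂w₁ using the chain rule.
∂L/∂w₁ = 12

Forward pass:
z = w₁x = 1×3 = 3
h = ReLU(3) = 3
y = w₂h = 1×3 = 3

Backward pass:
∂L/∂y = 2(y - t) = 2(3 - 1) = 4
∂y/∂h = w₂ = 1
∂h/∂z = 1 (ReLU derivative)
∂z/∂w₁ = x = 3

∂L/∂w₁ = 4 × 1 × 1 × 3 = 12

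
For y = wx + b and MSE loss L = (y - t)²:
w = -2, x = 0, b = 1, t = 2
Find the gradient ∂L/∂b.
∂L/∂b = -2

y = wx + b = (-2)(0) + 1 = 1
∂L/∂y = 2(y - t) = 2(1 - 2) = -2
∂y/∂b = 1
∂L/∂b = ∂L/∂y · ∂y/∂b = -2 × 1 = -2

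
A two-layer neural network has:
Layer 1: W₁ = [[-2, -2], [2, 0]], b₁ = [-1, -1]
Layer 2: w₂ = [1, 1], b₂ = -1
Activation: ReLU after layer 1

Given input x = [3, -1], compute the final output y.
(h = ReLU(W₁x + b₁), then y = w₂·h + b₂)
y = 4

Layer 1 pre-activation: z₁ = [-5, 5]
After ReLU: h = [0, 5]
Layer 2 output: y = 1×0 + 1×5 + -1 = 4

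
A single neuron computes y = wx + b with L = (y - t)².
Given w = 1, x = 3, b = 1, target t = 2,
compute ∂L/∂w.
∂L/∂w = 12

y = wx + b = (1)(3) + 1 = 4
∂L/∂y = 2(y - t) = 2(4 - 2) = 4
∂y/∂w = x = 3
∂L/∂w = ∂L/∂y · ∂y/∂w = 4 × 3 = 12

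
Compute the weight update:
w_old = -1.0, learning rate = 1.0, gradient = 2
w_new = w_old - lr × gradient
w_new = -3

w_new = w - η·∂L/∂w = -1.0 - 1.0×(2) = -1.0 - (2) = -3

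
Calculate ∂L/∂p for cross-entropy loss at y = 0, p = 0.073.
∂L/∂p = 1.079

∂L/∂p = -y/p + (1-y)/(1-p) = 0 + 1/0.927 = 1.079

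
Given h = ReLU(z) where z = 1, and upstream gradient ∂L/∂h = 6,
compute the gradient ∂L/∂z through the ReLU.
∂L/∂z = 6

h = ReLU(1) = 1
Since z > 0: ∂h/∂z = 1
∂L/∂z = ∂L/∂h · ∂h/∂z = 6 × 1 = 6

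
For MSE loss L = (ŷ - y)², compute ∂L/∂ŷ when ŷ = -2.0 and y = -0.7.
∂L/∂ŷ = -2.6

∂L/∂ŷ = 2(ŷ - y) = 2(-2.0 - -0.7) = 2(-1.3) = -2.6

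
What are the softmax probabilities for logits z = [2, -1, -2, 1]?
p = [0.6964, 0.0347, 0.0128, 0.2562]

exp(z) = [7.389, 0.3679, 0.1353, 2.718]
Sum = 10.61
p = [0.6964, 0.0347, 0.0128, 0.2562]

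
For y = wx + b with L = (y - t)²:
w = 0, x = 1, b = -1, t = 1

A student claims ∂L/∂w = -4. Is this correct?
Correct

y = (0)(1) + -1 = -1
∂L/∂y = 2(y - t) = 2(-1 - 1) = -4
∂y/∂w = x = 1
∂L/∂w = -4 × 1 = -4

Claimed value: -4
Correct: The correct gradient is -4.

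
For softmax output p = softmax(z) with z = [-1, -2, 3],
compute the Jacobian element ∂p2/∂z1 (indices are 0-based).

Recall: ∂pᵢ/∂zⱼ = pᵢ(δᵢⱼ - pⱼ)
∂p2/∂z1 = -0.006413

p = softmax(z) = [0.01787, 0.006573, 0.9756]
p2 = 0.9756, p1 = 0.006573

∂p2/∂z1 = -p2 × p1 = -0.9756 × 0.006573 = -0.006413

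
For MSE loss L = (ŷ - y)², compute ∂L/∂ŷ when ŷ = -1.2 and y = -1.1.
∂L/∂ŷ = -0.2

∂L/∂ŷ = 2(ŷ - y) = 2(-1.2 - -1.1) = 2(-0.1) = -0.2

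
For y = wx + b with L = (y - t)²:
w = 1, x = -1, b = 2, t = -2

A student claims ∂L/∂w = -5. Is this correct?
Incorrect

y = (1)(-1) + 2 = 1
∂L/∂y = 2(y - t) = 2(1 - -2) = 6
∂y/∂w = x = -1
∂L/∂w = 6 × -1 = -6

Claimed value: -5
Incorrect: The correct gradient is -6.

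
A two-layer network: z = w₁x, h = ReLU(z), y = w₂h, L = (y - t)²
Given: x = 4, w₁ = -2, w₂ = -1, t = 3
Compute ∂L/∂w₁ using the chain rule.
∂L/∂w₁ = 0

Forward pass:
z = w₁x = -2×4 = -8
h = ReLU(-8) = 0
y = w₂h = -1×0 = 0

Backward pass:
∂L/∂y = 2(y - t) = 2(0 - 3) = -6
∂y/∂h = w₂ = -1
∂h/∂z = 0 (ReLU derivative)
∂z/∂w₁ = x = 4

∂L/∂w₁ = -6 × -1 × 0 × 4 = 0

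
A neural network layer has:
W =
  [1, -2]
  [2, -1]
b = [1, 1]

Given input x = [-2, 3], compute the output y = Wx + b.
y = [-7, -6]

Wx = [1×-2 + -2×3, 2×-2 + -1×3]
   = [-8, -7]
y = Wx + b = [-8 + 1, -7 + 1] = [-7, -6]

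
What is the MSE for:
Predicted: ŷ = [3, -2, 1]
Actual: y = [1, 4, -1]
MSE = 14.67

MSE = (1/3)((3-1)² + (-2-4)² + (1--1)²) = (1/3)(4 + 36 + 4) = 14.67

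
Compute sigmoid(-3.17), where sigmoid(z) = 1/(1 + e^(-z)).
0.04031

sigmoid(-3.17) = 1/(1 + e^(3.17)) = 1/(1 + 23.81) = 0.04031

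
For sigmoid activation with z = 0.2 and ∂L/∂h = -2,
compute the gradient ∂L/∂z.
∂L/∂z = -0.495

σ(0.2) = 0.5498
σ'(0.2) = σ(0.2)(1 - σ(0.2)) = 0.5498 × 0.4502 = 0.2475
∂L/∂z = ∂L/∂h · σ'(z) = -2 × 0.2475 = -0.495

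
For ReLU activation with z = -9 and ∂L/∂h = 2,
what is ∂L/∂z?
∂L/∂z = 0

h = ReLU(-9) = 0
Since z < 0: ∂h/∂z = 0
∂L/∂z = ∂L/∂h · ∂h/∂z = 2 × 0 = 0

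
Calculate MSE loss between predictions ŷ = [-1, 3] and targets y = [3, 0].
MSE = 12.5

MSE = (1/2)((-1-3)² + (3-0)²) = (1/2)(16 + 9) = 12.5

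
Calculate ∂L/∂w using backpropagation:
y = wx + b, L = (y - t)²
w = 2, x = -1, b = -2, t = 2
∂L/∂w = 12

y = wx + b = (2)(-1) + -2 = -4
∂L/∂y = 2(y - t) = 2(-4 - 2) = -12
∂y/∂w = x = -1
∂L/∂w = ∂L/∂y · ∂y/∂w = -12 × -1 = 12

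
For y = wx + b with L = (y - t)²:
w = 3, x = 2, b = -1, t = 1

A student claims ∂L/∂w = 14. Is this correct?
Incorrect

y = (3)(2) + -1 = 5
∂L/∂y = 2(y - t) = 2(5 - 1) = 8
∂y/∂w = x = 2
∂L/∂w = 8 × 2 = 16

Claimed value: 14
Incorrect: The correct gradient is 16.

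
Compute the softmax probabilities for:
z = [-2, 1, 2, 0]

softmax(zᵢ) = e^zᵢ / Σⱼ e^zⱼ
p = [0.012, 0.2418, 0.6572, 0.0889]

exp(z) = [0.1353, 2.718, 7.389, 1]
Sum = 11.24
p = [0.012, 0.2418, 0.6572, 0.0889]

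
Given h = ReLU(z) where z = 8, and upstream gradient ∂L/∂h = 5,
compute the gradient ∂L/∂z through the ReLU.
∂L/∂z = 5

h = ReLU(8) = 8
Since z > 0: ∂h/∂z = 1
∂L/∂z = ∂L/∂h · ∂h/∂z = 5 × 1 = 5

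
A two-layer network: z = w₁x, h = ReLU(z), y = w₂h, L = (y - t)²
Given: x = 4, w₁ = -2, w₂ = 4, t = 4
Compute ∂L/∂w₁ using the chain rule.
∂L/∂w₁ = 0

Forward pass:
z = w₁x = -2×4 = -8
h = ReLU(-8) = 0
y = w₂h = 4×0 = 0

Backward pass:
∂L/∂y = 2(y - t) = 2(0 - 4) = -8
∂y/∂h = w₂ = 4
∂h/∂z = 0 (ReLU derivative)
∂z/∂w₁ = x = 4

∂L/∂w₁ = -8 × 4 × 0 × 4 = 0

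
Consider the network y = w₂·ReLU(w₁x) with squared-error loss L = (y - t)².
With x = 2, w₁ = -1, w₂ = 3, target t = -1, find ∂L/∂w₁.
∂L/∂w₁ = 0

Forward pass:
z = w₁x = -1×2 = -2
h = ReLU(-2) = 0
y = w₂h = 3×0 = 0

Backward pass:
∂L/∂y = 2(y - t) = 2(0 - -1) = 2
∂y/∂h = w₂ = 3
∂h/∂z = 0 (ReLU derivative)
∂z/∂w₁ = x = 2

∂L/∂w₁ = 2 × 3 × 0 × 2 = 0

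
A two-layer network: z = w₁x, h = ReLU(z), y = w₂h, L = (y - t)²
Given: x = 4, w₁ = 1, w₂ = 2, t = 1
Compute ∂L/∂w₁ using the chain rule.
∂L/∂w₁ = 112

Forward pass:
z = w₁x = 1×4 = 4
h = ReLU(4) = 4
y = w₂h = 2×4 = 8

Backward pass:
∂L/∂y = 2(y - t) = 2(8 - 1) = 14
∂y/∂h = w₂ = 2
∂h/∂z = 1 (ReLU derivative)
∂z/∂w₁ = x = 4

∂L/∂w₁ = 14 × 2 × 1 × 4 = 112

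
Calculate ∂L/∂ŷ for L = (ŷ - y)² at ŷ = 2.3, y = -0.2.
∂L/∂ŷ = 5.0

∂L/∂ŷ = 2(ŷ - y) = 2(2.3 - -0.2) = 2(2.5) = 5.0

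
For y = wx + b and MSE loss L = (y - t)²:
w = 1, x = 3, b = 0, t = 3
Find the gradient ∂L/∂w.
∂L/∂w = 0

y = wx + b = (1)(3) + 0 = 3
∂L/∂y = 2(y - t) = 2(3 - 3) = 0
∂y/∂w = x = 3
∂L/∂w = ∂L/∂y · ∂y/∂w = 0 × 3 = 0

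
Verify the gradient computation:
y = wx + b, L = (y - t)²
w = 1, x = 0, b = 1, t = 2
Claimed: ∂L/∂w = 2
Incorrect

y = (1)(0) + 1 = 1
∂L/∂y = 2(y - t) = 2(1 - 2) = -2
∂y/∂w = x = 0
∂L/∂w = -2 × 0 = 0

Claimed value: 2
Incorrect: The correct gradient is 0.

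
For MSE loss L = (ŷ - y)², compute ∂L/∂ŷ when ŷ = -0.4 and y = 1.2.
∂L/∂ŷ = -3.2

∂L/∂ŷ = 2(ŷ - y) = 2(-0.4 - 1.2) = 2(-1.6) = -3.2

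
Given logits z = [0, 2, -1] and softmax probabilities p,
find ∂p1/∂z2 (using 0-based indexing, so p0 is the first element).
∂p1/∂z2 = -0.03545

p = softmax(z) = [0.1142, 0.8438, 0.04201]
p1 = 0.8438, p2 = 0.04201

∂p1/∂z2 = -p1 × p2 = -0.8438 × 0.04201 = -0.03545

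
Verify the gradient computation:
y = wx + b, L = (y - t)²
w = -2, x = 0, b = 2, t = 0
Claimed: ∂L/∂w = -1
Incorrect

y = (-2)(0) + 2 = 2
∂L/∂y = 2(y - t) = 2(2 - 0) = 4
∂y/∂w = x = 0
∂L/∂w = 4 × 0 = 0

Claimed value: -1
Incorrect: The correct gradient is 0.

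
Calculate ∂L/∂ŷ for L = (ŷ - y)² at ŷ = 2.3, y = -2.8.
∂L/∂ŷ = 10.2

∂L/∂ŷ = 2(ŷ - y) = 2(2.3 - -2.8) = 2(5.1) = 10.2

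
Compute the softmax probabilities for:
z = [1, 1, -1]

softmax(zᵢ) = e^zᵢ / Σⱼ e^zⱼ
p = [0.4683, 0.4683, 0.0634]

exp(z) = [2.718, 2.718, 0.3679]
Sum = 5.804
p = [0.4683, 0.4683, 0.0634]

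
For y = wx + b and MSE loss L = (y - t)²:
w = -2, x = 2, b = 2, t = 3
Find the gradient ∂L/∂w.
∂L/∂w = -20

y = wx + b = (-2)(2) + 2 = -2
∂L/∂y = 2(y - t) = 2(-2 - 3) = -10
∂y/∂w = x = 2
∂L/∂w = ∂L/∂y · ∂y/∂w = -10 × 2 = -20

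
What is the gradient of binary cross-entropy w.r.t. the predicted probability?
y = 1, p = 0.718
∂L/∂p = -1.393

∂L/∂p = -y/p + (1-y)/(1-p) = -1/0.718 + 0 = -1.393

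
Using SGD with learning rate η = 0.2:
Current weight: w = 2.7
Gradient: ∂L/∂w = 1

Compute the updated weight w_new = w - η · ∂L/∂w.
w_new = 2.5

w_new = w - η·∂L/∂w = 2.7 - 0.2×(1) = 2.7 - (0.2) = 2.5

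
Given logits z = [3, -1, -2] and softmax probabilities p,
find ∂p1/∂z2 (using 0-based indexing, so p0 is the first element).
∂p1/∂z2 = -0.0001175

p = softmax(z) = [0.9756, 0.01787, 0.006573]
p1 = 0.01787, p2 = 0.006573

∂p1/∂z2 = -p1 × p2 = -0.01787 × 0.006573 = -0.0001175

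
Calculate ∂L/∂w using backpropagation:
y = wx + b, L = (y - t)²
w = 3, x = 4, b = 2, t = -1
∂L/∂w = 120

y = wx + b = (3)(4) + 2 = 14
∂L/∂y = 2(y - t) = 2(14 - -1) = 30
∂y/∂w = x = 4
∂L/∂w = ∂L/∂y · ∂y/∂w = 30 × 4 = 120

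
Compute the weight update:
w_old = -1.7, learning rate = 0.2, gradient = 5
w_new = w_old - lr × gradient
w_new = -2.7

w_new = w - η·∂L/∂w = -1.7 - 0.2×(5) = -1.7 - (1) = -2.7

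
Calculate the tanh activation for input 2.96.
0.9946

tanh(2.96) = (e^(2.96) - e^(-2.96))/(e^(2.96) + e^(-2.96)) = 0.9946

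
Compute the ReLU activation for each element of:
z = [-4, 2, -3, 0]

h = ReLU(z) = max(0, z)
h = [0, 2, 0, 0]

ReLU applied element-wise: max(0,-4)=0, max(0,2)=2, max(0,-3)=0, max(0,0)=0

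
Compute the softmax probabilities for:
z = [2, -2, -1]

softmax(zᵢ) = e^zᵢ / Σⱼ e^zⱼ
p = [0.9362, 0.0171, 0.0466]

exp(z) = [7.389, 0.1353, 0.3679]
Sum = 7.892
p = [0.9362, 0.0171, 0.0466]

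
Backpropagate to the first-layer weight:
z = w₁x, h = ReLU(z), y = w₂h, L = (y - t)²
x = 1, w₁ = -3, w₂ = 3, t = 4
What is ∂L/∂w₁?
∂L/∂w₁ = 0

Forward pass:
z = w₁x = -3×1 = -3
h = ReLU(-3) = 0
y = w₂h = 3×0 = 0

Backward pass:
∂L/∂y = 2(y - t) = 2(0 - 4) = -8
∂y/∂h = w₂ = 3
∂h/∂z = 0 (ReLU derivative)
∂z/∂w₁ = x = 1

∂L/∂w₁ = -8 × 3 × 0 × 1 = 0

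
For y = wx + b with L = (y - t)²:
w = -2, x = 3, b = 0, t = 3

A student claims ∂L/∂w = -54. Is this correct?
Correct

y = (-2)(3) + 0 = -6
∂L/∂y = 2(y - t) = 2(-6 - 3) = -18
∂y/∂w = x = 3
∂L/∂w = -18 × 3 = -54

Claimed value: -54
Correct: The correct gradient is -54.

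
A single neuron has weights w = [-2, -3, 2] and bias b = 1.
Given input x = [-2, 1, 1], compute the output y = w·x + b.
y = 4

y = (-2)(-2) + (-3)(1) + (2)(1) + 1 = 4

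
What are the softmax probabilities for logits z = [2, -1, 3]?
p = [0.2654, 0.0132, 0.7214]

exp(z) = [7.389, 0.3679, 20.09]
Sum = 27.84
p = [0.2654, 0.0132, 0.7214]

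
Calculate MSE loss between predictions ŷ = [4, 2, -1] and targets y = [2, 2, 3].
MSE = 6.667

MSE = (1/3)((4-2)² + (2-2)² + (-1-3)²) = (1/3)(4 + 0 + 16) = 6.667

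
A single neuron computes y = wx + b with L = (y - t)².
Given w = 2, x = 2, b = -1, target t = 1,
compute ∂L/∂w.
∂L/∂w = 8

y = wx + b = (2)(2) + -1 = 3
∂L/∂y = 2(y - t) = 2(3 - 1) = 4
∂y/∂w = x = 2
∂L/∂w = ∂L/∂y · ∂y/∂w = 4 × 2 = 8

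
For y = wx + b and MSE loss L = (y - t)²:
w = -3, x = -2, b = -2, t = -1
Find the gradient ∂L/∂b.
∂L/∂b = 10

y = wx + b = (-3)(-2) + -2 = 4
∂L/∂y = 2(y - t) = 2(4 - -1) = 10
∂y/∂b = 1
∂L/∂b = ∂L/∂y · ∂y/∂b = 10 × 1 = 10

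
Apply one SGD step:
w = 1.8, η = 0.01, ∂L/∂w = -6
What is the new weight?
w_new = 1.86

w_new = w - η·∂L/∂w = 1.8 - 0.01×(-6) = 1.8 - (-0.06) = 1.86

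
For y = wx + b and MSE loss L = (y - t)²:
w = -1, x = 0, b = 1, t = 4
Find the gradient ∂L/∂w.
∂L/∂w = 0

y = wx + b = (-1)(0) + 1 = 1
∂L/∂y = 2(y - t) = 2(1 - 4) = -6
∂y/∂w = x = 0
∂L/∂w = ∂L/∂y · ∂y/∂w = -6 × 0 = 0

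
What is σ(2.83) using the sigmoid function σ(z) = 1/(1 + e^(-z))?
0.9443

sigmoid(2.83) = 1/(1 + e^(-2.83)) = 1/(1 + 0.05901) = 0.9443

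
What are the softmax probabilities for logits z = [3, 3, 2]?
p = [0.4223, 0.4223, 0.1554]

exp(z) = [20.09, 20.09, 7.389]
Sum = 47.56
p = [0.4223, 0.4223, 0.1554]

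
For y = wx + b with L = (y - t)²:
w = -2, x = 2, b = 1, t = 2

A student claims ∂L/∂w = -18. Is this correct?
Incorrect

y = (-2)(2) + 1 = -3
∂L/∂y = 2(y - t) = 2(-3 - 2) = -10
∂y/∂w = x = 2
∂L/∂w = -10 × 2 = -20

Claimed value: -18
Incorrect: The correct gradient is -20.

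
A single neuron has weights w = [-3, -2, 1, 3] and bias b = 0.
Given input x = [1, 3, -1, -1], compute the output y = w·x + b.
y = -13

y = (-3)(1) + (-2)(3) + (1)(-1) + (3)(-1) + 0 = -13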